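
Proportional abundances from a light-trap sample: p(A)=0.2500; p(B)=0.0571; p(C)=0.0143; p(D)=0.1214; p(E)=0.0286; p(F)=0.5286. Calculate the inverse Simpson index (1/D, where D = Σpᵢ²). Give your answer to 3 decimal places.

2.771

D = 0.25² + 0.0571² + 0.0143² + 0.1214² + 0.0286² + 0.5286² = 0.062500 + 0.003260 + 0.000204 + 0.014738 + 0.000818 + 0.279418 = 0.360939 (working shown to 6 dp, full precision carried).
So 1/D = 2.77055, i.e. 2.771 to 3 decimal places.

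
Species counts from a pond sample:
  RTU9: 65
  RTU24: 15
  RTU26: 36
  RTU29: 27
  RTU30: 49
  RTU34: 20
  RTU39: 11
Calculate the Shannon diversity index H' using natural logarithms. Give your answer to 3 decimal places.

1.789

Total N = 65+15+36+27+49+20+11 = 223, so the proportions are 0.29148, 0.06726, 0.16143, 0.12108, 0.21973, 0.08969, 0.04933 (working shown to 5 dp, full precision carried).
Each pᵢ ln pᵢ term: 0.29148×(-1.23278)=-0.35933, 0.06726×(-2.69912)=-0.18156, 0.16143×(-1.82365)=-0.29440, 0.12108×(-2.11133)=-0.25563, 0.21973×(-1.51535)=-0.33297, 0.08969×(-2.41144)=-0.21627, 0.04933×(-3.00928)=-0.14844.
Sum = -1.78860, so H' = 1.789.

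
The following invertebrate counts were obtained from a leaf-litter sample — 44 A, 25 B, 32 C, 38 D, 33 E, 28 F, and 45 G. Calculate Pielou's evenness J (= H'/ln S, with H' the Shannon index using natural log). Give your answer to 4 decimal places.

Total N = 44+25+32+38+33+28+45 = 245, so the proportions are 0.179592, 0.102041, 0.130612, 0.155102, 0.134694, 0.114286, 0.183673 (working shown to 6 dp, full precision carried).
H' = −Σ pᵢ ln pᵢ = −((-0.308371) + (-0.232896) + (-0.265864) + (-0.289059) + (-0.270028) + (-0.247892) + (-0.311252)) = 1.925363.
With S = 7 species, ln S = 1.945910, so J = 1.925363/1.945910 = 0.989441, i.e. 0.9894 to 4 decimal places.

0.9894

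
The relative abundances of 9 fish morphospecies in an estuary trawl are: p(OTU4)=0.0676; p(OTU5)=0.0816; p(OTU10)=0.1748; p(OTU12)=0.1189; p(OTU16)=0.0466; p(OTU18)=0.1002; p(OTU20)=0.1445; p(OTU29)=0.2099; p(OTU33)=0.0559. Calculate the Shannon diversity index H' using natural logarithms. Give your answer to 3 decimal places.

Each pᵢ ln pᵢ term (working shown to 5 dp, full precision carried): 0.0676×(-2.69415)=-0.18212, 0.0816×(-2.50593)=-0.20448, 0.1748×(-1.74411)=-0.30487, 0.1189×(-2.12947)=-0.25319, 0.0466×(-3.06615)=-0.14288, 0.1002×(-2.30059)=-0.23052, 0.1445×(-1.93448)=-0.27953, 0.2099×(-1.56112)=-0.32768, 0.0559×(-2.88419)=-0.16123.
Sum = -2.08651, so H' = 2.087.

2.087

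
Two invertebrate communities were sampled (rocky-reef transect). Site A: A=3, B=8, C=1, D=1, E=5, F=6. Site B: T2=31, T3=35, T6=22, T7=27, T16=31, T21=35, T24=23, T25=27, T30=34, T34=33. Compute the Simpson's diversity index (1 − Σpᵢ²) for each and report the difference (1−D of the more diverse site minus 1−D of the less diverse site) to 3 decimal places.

Site A: N=24, proportions 0.125, 0.33333, 0.04167, 0.04167, 0.20833, 0.25, giving 1−D = 0.76389 (working shown to 5 dp, full precision carried).
Site B: N=298, proportions 0.10403, 0.11745, 0.07383, 0.0906, 0.10403, 0.11745, 0.07718, 0.0906, 0.11409, 0.11074, giving 1−D = 0.89766.
Difference = |0.76389 − 0.89766| = 0.13377, i.e. 0.134 to 3 decimal places.

0.134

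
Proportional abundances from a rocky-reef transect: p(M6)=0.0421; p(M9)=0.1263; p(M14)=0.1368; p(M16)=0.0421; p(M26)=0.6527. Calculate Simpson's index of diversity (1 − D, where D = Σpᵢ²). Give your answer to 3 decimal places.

D = 0.0421² + 0.1263² + 0.1368² + 0.0421² + 0.6527² = 0.00177 + 0.01595 + 0.01871 + 0.00177 + 0.42602 = 0.46423 (working shown to 5 dp, full precision carried).
So 1 − D = 0.53577, i.e. 0.536 to 3 decimal places.

0.536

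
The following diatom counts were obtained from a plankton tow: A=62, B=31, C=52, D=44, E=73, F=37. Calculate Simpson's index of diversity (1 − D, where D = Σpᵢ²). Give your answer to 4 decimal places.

Total N = 62+31+52+44+73+37 = 299, so the proportions are 0.207358, 0.103679, 0.173913, 0.147157, 0.244147, 0.123746 (working shown to 6 dp, full precision carried).
D = 0.207358² + 0.103679² + 0.173913² + 0.147157² + 0.244147² + 0.123746² = 0.042997 + 0.010749 + 0.030246 + 0.021655 + 0.059608 + 0.015313 = 0.180568.
So 1 − D = 0.819432, i.e. 0.8194 to 4 decimal places.

0.8194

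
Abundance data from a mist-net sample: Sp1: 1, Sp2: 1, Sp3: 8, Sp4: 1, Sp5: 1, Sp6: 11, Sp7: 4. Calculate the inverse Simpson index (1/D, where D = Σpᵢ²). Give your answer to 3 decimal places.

Total N = 1+1+8+1+1+11+4 = 27, so the proportions are 0.037037, 0.037037, 0.2962963, 0.037037, 0.037037, 0.4074074, 0.1481481 (working shown to 7 dp, full precision carried).
D = 0.037037² + 0.037037² + 0.2962963² + 0.037037² + 0.037037² + 0.4074074² + 0.1481481² = 0.0013717 + 0.0013717 + 0.0877915 + 0.0013717 + 0.0013717 + 0.1659808 + 0.0219479 = 0.2812071.
So 1/D = 3.55610, i.e. 3.556 to 3 decimal places.

3.556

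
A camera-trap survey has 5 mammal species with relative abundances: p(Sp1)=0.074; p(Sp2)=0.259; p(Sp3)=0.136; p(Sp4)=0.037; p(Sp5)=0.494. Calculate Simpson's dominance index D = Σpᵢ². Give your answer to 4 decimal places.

0.3365

D = 0.074² + 0.259² + 0.136² + 0.037² + 0.494² = 0.005476 + 0.067081 + 0.018496 + 0.001369 + 0.244036 = 0.336458 (working shown to 6 dp, full precision carried).
To 4 decimal places, D = 0.3365.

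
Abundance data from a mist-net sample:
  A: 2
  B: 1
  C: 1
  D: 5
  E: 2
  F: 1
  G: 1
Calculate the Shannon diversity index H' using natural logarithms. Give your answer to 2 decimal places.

Total N = 2+1+1+5+2+1+1 = 13, so the proportions are 0.1538, 0.0769, 0.0769, 0.3846, 0.1538, 0.0769, 0.0769 (working shown to 4 dp, full precision carried).
Each pᵢ ln pᵢ term: 0.1538×(-1.8718)=-0.2880, 0.0769×(-2.5649)=-0.1973, 0.0769×(-2.5649)=-0.1973, 0.3846×(-0.9555)=-0.3675, 0.1538×(-1.8718)=-0.2880, 0.0769×(-2.5649)=-0.1973, 0.0769×(-2.5649)=-0.1973.
Sum = -1.7327, so H' = 1.73.

1.73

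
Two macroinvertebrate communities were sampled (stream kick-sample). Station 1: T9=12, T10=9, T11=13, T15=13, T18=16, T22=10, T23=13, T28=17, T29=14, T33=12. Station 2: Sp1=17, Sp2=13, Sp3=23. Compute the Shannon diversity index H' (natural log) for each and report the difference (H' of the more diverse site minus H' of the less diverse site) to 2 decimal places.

Station 1: N=129, proportions 0.093, 0.0698, 0.1008, 0.1008, 0.124, 0.0775, 0.1008, 0.1318, 0.1085, 0.093, giving H' = 2.2866 (working shown to 4 dp, full precision carried).
Station 2: N=53, proportions 0.3208, 0.2453, 0.434, giving H' = 1.0717.
Difference = |2.2866 − 1.0717| = 1.2149, i.e. 1.21 to 2 decimal places.

1.21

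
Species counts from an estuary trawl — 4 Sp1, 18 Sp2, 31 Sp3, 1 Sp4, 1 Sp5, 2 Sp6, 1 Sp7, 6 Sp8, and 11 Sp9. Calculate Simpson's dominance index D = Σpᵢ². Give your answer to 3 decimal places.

Total N = 4+18+31+1+1+2+1+6+11 = 75, so the proportions are 0.05333, 0.24, 0.41333, 0.01333, 0.01333, 0.02667, 0.01333, 0.08, 0.14667 (working shown to 5 dp, full precision carried).
D = 0.05333² + 0.24² + 0.41333² + 0.01333² + 0.01333² + 0.02667² + 0.01333² + 0.08² + 0.14667² = 0.00284 + 0.05760 + 0.17084 + 0.00018 + 0.00018 + 0.00071 + 0.00018 + 0.00640 + 0.02151 = 0.26044.
To 3 decimal places, D = 0.260.

0.260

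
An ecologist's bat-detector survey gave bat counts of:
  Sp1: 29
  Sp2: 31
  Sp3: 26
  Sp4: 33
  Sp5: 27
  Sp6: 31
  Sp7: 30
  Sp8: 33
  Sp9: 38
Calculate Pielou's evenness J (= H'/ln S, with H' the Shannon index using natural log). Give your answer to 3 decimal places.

0.997

Total N = 29+31+26+33+27+31+30+33+38 = 278, so the proportions are 0.10432, 0.11151, 0.09353, 0.11871, 0.09712, 0.11151, 0.10791, 0.11871, 0.13669 (working shown to 5 dp, full precision carried).
H' = −Σ pᵢ ln pᵢ = −((-0.23579) + (-0.24461) + (-0.22161) + (-0.25297) + (-0.22647) + (-0.24461) + (-0.24026) + (-0.25297) + (-0.27202)) = 2.19132.
With S = 9 species, ln S = 2.19722, so J = 2.19132/2.19722 = 0.99731, i.e. 0.997 to 3 decimal places.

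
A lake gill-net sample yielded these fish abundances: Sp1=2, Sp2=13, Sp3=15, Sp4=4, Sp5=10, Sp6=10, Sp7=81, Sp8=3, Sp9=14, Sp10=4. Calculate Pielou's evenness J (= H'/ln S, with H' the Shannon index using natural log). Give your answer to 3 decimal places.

0.721

Total N = 2+13+15+4+10+10+81+3+14+4 = 156, so the proportions are 0.01282, 0.08333, 0.09615, 0.02564, 0.0641, 0.0641, 0.51923, 0.01923, 0.08974, 0.02564 (working shown to 5 dp, full precision carried).
H' = −Σ pᵢ ln pᵢ = −((-0.05586) + (-0.20708) + (-0.22517) + (-0.09394) + (-0.17611) + (-0.17611) + (-0.34031) + (-0.07599) + (-0.21635) + (-0.09394)) = 1.66084.
With S = 10 species, ln S = 2.30259, so J = 1.66084/2.30259 = 0.72129, i.e. 0.721 to 3 decimal places.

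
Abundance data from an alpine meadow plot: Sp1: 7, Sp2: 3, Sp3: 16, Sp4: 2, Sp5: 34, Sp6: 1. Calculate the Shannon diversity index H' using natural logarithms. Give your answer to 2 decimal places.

1.25

Total N = 7+3+16+2+34+1 = 63, so the proportions are 0.1111, 0.0476, 0.254, 0.0317, 0.5397, 0.0159 (working shown to 4 dp, full precision carried).
Each pᵢ ln pᵢ term: 0.1111×(-2.1972)=-0.2441, 0.0476×(-3.0445)=-0.1450, 0.254×(-1.3705)=-0.3481, 0.0317×(-3.4500)=-0.1095, 0.5397×(-0.6168)=-0.3329, 0.0159×(-4.1431)=-0.0658.
Sum = -1.2453, so H' = 1.25.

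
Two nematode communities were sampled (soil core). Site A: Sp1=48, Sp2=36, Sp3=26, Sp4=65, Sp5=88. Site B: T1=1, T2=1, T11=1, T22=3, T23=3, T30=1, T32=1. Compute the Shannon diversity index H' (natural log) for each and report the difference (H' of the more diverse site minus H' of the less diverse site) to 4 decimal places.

Site A: N=263, proportions 0.18251, 0.136882, 0.098859, 0.247148, 0.334601, giving H' = 1.523197 (working shown to 6 dp, full precision carried).
Site B: N=11, proportions 0.090909, 0.090909, 0.090909, 0.272727, 0.272727, 0.090909, 0.090909, giving H' = 1.798652.
Difference = |1.523197 − 1.798652| = 0.275455, i.e. 0.2755 to 4 decimal places.

0.2755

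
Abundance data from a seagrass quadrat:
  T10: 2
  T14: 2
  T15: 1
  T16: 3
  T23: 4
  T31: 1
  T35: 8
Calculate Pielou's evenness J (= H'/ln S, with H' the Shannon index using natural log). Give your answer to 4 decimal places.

0.8733

Total N = 2+2+1+3+4+1+8 = 21, so the proportions are 0.095238, 0.095238, 0.047619, 0.142857, 0.190476, 0.047619, 0.380952 (working shown to 6 dp, full precision carried).
H' = −Σ pᵢ ln pᵢ = −((-0.223941) + (-0.223941) + (-0.144977) + (-0.277987) + (-0.315853) + (-0.144977) + (-0.367650)) = 1.699326.
With S = 7 species, ln S = 1.945910, so J = 1.699326/1.945910 = 0.873281, i.e. 0.8733 to 4 decimal places.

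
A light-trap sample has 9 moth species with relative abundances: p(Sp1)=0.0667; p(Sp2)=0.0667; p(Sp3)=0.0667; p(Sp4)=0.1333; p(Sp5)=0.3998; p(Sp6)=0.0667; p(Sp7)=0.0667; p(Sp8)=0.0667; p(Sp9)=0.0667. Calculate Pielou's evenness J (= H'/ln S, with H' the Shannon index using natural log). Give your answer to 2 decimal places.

H' = −Σ pᵢ ln pᵢ = −((-0.1806) + (-0.1806) + (-0.1806) + (-0.2686) + (-0.3665) + (-0.1806) + (-0.1806) + (-0.1806) + (-0.1806)) = 1.8993 (working shown to 4 dp, full precision carried).
With S = 9 species, ln S = 2.1972, so J = 1.8993/2.1972 = 0.8644, i.e. 0.86 to 2 decimal places.

0.86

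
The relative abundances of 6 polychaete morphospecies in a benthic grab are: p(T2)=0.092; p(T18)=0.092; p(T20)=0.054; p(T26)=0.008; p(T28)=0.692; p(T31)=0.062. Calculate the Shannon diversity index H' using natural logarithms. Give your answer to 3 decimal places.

1.062

Each pᵢ ln pᵢ term (working shown to 5 dp, full precision carried): 0.092×(-2.38597)=-0.21951, 0.092×(-2.38597)=-0.21951, 0.054×(-2.91877)=-0.15761, 0.008×(-4.82831)=-0.03863, 0.692×(-0.36817)=-0.25477, 0.062×(-2.78062)=-0.17240.
Sum = -1.06243, so H' = 1.062.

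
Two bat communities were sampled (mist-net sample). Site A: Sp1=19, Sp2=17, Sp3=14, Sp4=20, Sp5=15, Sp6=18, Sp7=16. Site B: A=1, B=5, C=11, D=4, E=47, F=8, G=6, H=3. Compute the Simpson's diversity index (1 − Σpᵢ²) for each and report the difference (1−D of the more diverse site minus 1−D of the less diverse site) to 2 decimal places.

0.20

Site A: N=119, proportions 0.1597, 0.1429, 0.1176, 0.1681, 0.1261, 0.1513, 0.1345, giving 1−D = 0.8552 (working shown to 4 dp, full precision carried).
Site B: N=85, proportions 0.0118, 0.0588, 0.1294, 0.0471, 0.5529, 0.0941, 0.0706, 0.0353, giving 1−D = 0.6566.
Difference = |0.8552 − 0.6566| = 0.1986, i.e. 0.20 to 2 decimal places.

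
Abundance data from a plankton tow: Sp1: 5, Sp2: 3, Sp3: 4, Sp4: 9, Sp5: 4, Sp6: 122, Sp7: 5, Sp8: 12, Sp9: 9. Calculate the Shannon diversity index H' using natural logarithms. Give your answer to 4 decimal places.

Total N = 5+3+4+9+4+122+5+12+9 = 173, so the proportions are 0.028902, 0.017341, 0.023121, 0.052023, 0.023121, 0.705202, 0.028902, 0.069364, 0.052023 (working shown to 6 dp, full precision carried).
Each pᵢ ln pᵢ term: 0.028902×(-3.543854)=-0.102424, 0.017341×(-4.054679)=-0.070312, 0.023121×(-3.766997)=-0.087098, 0.052023×(-2.956067)=-0.153784, 0.023121×(-3.766997)=-0.087098, 0.705202×(-0.349271)=-0.246306, 0.028902×(-3.543854)=-0.102424, 0.069364×(-2.668385)=-0.185090, 0.052023×(-2.956067)=-0.153784.
Sum = -1.188320, so H' = 1.1883.

1.1883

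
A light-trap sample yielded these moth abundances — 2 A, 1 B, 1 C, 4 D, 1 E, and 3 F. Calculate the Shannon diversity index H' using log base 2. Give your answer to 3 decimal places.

Total N = 2+1+1+4+1+3 = 12, so the proportions are 0.16667, 0.08333, 0.08333, 0.33333, 0.08333, 0.25 (working shown to 5 dp, full precision carried).
Each pᵢ log₂ pᵢ term: 0.16667×(-2.58496)=-0.43083, 0.08333×(-3.58496)=-0.29875, 0.08333×(-3.58496)=-0.29875, 0.33333×(-1.58496)=-0.52832, 0.08333×(-3.58496)=-0.29875, 0.25×(-2.00000)=-0.50000.
Sum = -2.35539, so H' = 2.355.

2.355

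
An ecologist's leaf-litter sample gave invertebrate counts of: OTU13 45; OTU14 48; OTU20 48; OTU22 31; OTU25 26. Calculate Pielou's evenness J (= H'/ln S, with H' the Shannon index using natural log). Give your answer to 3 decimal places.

0.982

Total N = 45+48+48+31+26 = 198, so the proportions are 0.22727, 0.24242, 0.24242, 0.15657, 0.13131 (working shown to 5 dp, full precision carried).
H' = −Σ pᵢ ln pᵢ = −((-0.33673) + (-0.34353) + (-0.34353) + (-0.29032) + (-0.26659)) = 1.58070.
With S = 5 species, ln S = 1.60944, so J = 1.58070/1.60944 = 0.98214, i.e. 0.982 to 3 decimal places.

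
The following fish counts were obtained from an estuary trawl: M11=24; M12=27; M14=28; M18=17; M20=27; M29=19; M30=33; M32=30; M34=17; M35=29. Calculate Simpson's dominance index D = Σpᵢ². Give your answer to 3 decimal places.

0.105

Total N = 24+27+28+17+27+19+33+30+17+29 = 251, so the proportions are 0.09562, 0.10757, 0.11155, 0.06773, 0.10757, 0.0757, 0.13147, 0.11952, 0.06773, 0.11554 (working shown to 5 dp, full precision carried).
D = 0.09562² + 0.10757² + 0.11155² + 0.06773² + 0.10757² + 0.0757² + 0.13147² + 0.11952² + 0.06773² + 0.11554² = 0.00914 + 0.01157 + 0.01244 + 0.00459 + 0.01157 + 0.00573 + 0.01729 + 0.01429 + 0.00459 + 0.01335 = 0.10455.
To 3 decimal places, D = 0.105.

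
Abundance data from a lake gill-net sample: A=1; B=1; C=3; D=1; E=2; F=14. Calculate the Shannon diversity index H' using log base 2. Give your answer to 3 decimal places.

Total N = 1+1+3+1+2+14 = 22, so the proportions are 0.04545, 0.04545, 0.13636, 0.04545, 0.09091, 0.63636 (working shown to 5 dp, full precision carried).
Each pᵢ log₂ pᵢ term: 0.04545×(-4.45943)=-0.20270, 0.04545×(-4.45943)=-0.20270, 0.13636×(-2.87447)=-0.39197, 0.04545×(-4.45943)=-0.20270, 0.09091×(-3.45943)=-0.31449, 0.63636×(-0.65208)=-0.41496.
Sum = -1.72953, so H' = 1.730.

1.730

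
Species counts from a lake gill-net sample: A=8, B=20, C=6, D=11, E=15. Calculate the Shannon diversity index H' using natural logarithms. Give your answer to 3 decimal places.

1.523

Total N = 8+20+6+11+15 = 60, so the proportions are 0.13333, 0.33333, 0.1, 0.18333, 0.25 (working shown to 5 dp, full precision carried).
Each pᵢ ln pᵢ term: 0.13333×(-2.01490)=-0.26865, 0.33333×(-1.09861)=-0.36620, 0.1×(-2.30259)=-0.23026, 0.18333×(-1.69645)=-0.31102, 0.25×(-1.38629)=-0.34657.
Sum = -1.52271, so H' = 1.523.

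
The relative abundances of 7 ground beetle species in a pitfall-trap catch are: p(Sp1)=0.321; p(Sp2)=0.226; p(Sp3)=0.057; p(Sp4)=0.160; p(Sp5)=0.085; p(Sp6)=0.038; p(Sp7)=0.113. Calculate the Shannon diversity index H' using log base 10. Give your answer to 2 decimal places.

Each pᵢ log₁₀ pᵢ term (working shown to 4 dp, full precision carried): 0.321×(-0.4935)=-0.1584, 0.226×(-0.6459)=-0.1460, 0.057×(-1.2441)=-0.0709, 0.16×(-0.7959)=-0.1273, 0.085×(-1.0706)=-0.0910, 0.038×(-1.4202)=-0.0540, 0.113×(-0.9469)=-0.1070.
Sum = -0.7546, so H' = 0.75.

0.75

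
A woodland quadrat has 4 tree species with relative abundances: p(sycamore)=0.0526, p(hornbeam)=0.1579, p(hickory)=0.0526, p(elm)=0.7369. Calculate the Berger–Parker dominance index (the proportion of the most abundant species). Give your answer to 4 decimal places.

The largest proportion is 0.7369, i.e. d = 0.7369 to 4 decimal places.

0.7369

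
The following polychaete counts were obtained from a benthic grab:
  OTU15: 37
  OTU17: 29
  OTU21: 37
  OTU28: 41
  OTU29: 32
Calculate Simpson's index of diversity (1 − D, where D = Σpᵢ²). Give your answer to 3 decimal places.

0.797

Total N = 37+29+37+41+32 = 176, so the proportions are 0.21023, 0.16477, 0.21023, 0.23295, 0.18182 (working shown to 5 dp, full precision carried).
D = 0.21023² + 0.16477² + 0.21023² + 0.23295² + 0.18182² = 0.04420 + 0.02715 + 0.04420 + 0.05427 + 0.03306 = 0.20287.
So 1 − D = 0.79713, i.e. 0.797 to 3 decimal places.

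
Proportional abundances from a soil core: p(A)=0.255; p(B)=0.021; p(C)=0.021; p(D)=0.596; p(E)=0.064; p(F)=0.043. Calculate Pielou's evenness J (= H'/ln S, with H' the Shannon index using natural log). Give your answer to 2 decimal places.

H' = −Σ pᵢ ln pᵢ = −((-0.3485) + (-0.0811) + (-0.0811) + (-0.3084) + (-0.1759) + (-0.1353)) = 1.1304 (working shown to 4 dp, full precision carried).
With S = 6 species, ln S = 1.7918, so J = 1.1304/1.7918 = 0.6309, i.e. 0.63 to 2 decimal places.

0.63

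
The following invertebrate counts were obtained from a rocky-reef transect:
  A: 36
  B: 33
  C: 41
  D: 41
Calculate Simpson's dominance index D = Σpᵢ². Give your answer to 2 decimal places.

0.25

Total N = 36+33+41+41 = 151, so the proportions are 0.2384, 0.2185, 0.2715, 0.2715 (working shown to 4 dp, full precision carried).
D = 0.2384² + 0.2185² + 0.2715² + 0.2715² = 0.0568 + 0.0478 + 0.0737 + 0.0737 = 0.2521.
To 2 decimal places, D = 0.25.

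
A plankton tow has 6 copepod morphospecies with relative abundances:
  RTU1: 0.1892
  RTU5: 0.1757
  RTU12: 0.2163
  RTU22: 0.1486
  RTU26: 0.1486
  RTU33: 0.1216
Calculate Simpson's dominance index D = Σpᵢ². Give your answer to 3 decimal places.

D = 0.1892² + 0.1757² + 0.2163² + 0.1486² + 0.1486² + 0.1216² = 0.03580 + 0.03087 + 0.04679 + 0.02208 + 0.02208 + 0.01479 = 0.17240 (working shown to 5 dp, full precision carried).
To 3 decimal places, D = 0.172.

0.172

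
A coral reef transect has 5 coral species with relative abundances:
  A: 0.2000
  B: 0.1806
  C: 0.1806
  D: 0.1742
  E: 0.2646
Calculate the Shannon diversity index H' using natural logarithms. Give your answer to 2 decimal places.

Each pᵢ ln pᵢ term (working shown to 4 dp, full precision carried): 0.2×(-1.6094)=-0.3219, 0.1806×(-1.7115)=-0.3091, 0.1806×(-1.7115)=-0.3091, 0.1742×(-1.7476)=-0.3044, 0.2646×(-1.3295)=-0.3518.
Sum = -1.5963, so H' = 1.60.

1.60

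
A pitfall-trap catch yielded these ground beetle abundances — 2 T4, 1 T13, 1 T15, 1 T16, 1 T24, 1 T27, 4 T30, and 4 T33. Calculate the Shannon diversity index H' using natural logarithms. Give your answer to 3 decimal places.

1.876

Total N = 2+1+1+1+1+1+4+4 = 15, so the proportions are 0.13333, 0.06667, 0.06667, 0.06667, 0.06667, 0.06667, 0.26667, 0.26667 (working shown to 5 dp, full precision carried).
Each pᵢ ln pᵢ term: 0.13333×(-2.01490)=-0.26865, 0.06667×(-2.70805)=-0.18054, 0.06667×(-2.70805)=-0.18054, 0.06667×(-2.70805)=-0.18054, 0.06667×(-2.70805)=-0.18054, 0.06667×(-2.70805)=-0.18054, 0.26667×(-1.32176)=-0.35247, 0.26667×(-1.32176)=-0.35247.
Sum = -1.87627, so H' = 1.876.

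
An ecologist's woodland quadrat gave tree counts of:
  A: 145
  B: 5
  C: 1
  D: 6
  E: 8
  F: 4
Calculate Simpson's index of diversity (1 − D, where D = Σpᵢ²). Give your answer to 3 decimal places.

0.259

Total N = 145+5+1+6+8+4 = 169, so the proportions are 0.85799, 0.02959, 0.00592, 0.0355, 0.04734, 0.02367 (working shown to 5 dp, full precision carried).
D = 0.85799² + 0.02959² + 0.00592² + 0.0355² + 0.04734² + 0.02367² = 0.73614 + 0.00088 + 0.00004 + 0.00126 + 0.00224 + 0.00056 = 0.74112.
So 1 − D = 0.25888, i.e. 0.259 to 3 decimal places.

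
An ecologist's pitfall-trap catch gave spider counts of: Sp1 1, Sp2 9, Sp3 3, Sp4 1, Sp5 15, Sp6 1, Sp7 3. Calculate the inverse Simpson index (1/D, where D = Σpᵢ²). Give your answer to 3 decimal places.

3.330

Total N = 1+9+3+1+15+1+3 = 33, so the proportions are 0.030303, 0.2727273, 0.0909091, 0.030303, 0.4545455, 0.030303, 0.0909091 (working shown to 7 dp, full precision carried).
D = 0.030303² + 0.2727273² + 0.0909091² + 0.030303² + 0.4545455² + 0.030303² + 0.0909091² = 0.0009183 + 0.0743802 + 0.0082645 + 0.0009183 + 0.2066116 + 0.0009183 + 0.0082645 = 0.3002755.
So 1/D = 3.33028, i.e. 3.330 to 3 decimal places.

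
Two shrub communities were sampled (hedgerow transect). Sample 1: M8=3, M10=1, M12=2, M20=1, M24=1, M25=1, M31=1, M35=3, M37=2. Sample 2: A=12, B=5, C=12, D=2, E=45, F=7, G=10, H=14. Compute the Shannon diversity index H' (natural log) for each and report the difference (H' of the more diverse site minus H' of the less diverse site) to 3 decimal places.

0.345

Sample 1: N=15, proportions 0.2, 0.06667, 0.13333, 0.06667, 0.06667, 0.06667, 0.06667, 0.2, 0.13333, giving H' = 2.08377 (working shown to 5 dp, full precision carried).
Sample 2: N=107, proportions 0.11215, 0.04673, 0.11215, 0.01869, 0.42056, 0.06542, 0.09346, 0.13084, giving H' = 1.73858.
Difference = |2.08377 − 1.73858| = 0.34519, i.e. 0.345 to 3 decimal places.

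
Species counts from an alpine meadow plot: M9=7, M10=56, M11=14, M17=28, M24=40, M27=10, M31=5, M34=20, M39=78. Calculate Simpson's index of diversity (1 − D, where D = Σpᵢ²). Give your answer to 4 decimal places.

0.8141

Total N = 7+56+14+28+40+10+5+20+78 = 258, so the proportions are 0.027132, 0.217054, 0.054264, 0.108527, 0.155039, 0.03876, 0.01938, 0.077519, 0.302326 (working shown to 6 dp, full precision carried).
D = 0.027132² + 0.217054² + 0.054264² + 0.108527² + 0.155039² + 0.03876² + 0.01938² + 0.077519² + 0.302326² = 0.000736 + 0.047113 + 0.002945 + 0.011778 + 0.024037 + 0.001502 + 0.000376 + 0.006009 + 0.091401 = 0.185896.
So 1 − D = 0.814104, i.e. 0.8141 to 4 decimal places.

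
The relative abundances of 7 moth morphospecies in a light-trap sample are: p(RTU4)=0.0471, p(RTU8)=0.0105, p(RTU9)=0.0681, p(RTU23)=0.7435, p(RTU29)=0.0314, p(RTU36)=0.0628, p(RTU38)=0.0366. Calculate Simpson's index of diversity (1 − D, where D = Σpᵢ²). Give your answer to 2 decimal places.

0.43

D = 0.0471² + 0.0105² + 0.0681² + 0.7435² + 0.0314² + 0.0628² + 0.0366² = 0.0022 + 0.0001 + 0.0046 + 0.5528 + 0.0010 + 0.0039 + 0.0013 = 0.5660 (working shown to 4 dp, full precision carried).
So 1 − D = 0.4340, i.e. 0.43 to 2 decimal places.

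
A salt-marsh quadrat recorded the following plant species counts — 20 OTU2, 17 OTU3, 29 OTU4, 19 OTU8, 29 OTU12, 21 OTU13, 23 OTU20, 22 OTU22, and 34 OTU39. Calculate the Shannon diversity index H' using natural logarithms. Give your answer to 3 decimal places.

2.173

Total N = 20+17+29+19+29+21+23+22+34 = 214, so the proportions are 0.09346, 0.07944, 0.13551, 0.08879, 0.13551, 0.09813, 0.10748, 0.1028, 0.15888 (working shown to 5 dp, full precision carried).
Each pᵢ ln pᵢ term: 0.09346×(-2.37024)=-0.22152, 0.07944×(-2.53276)=-0.20120, 0.13551×(-1.99868)=-0.27085, 0.08879×(-2.42154)=-0.21500, 0.13551×(-1.99868)=-0.27085, 0.09813×(-2.32145)=-0.22781, 0.10748×(-2.23048)=-0.23972, 0.1028×(-2.27493)=-0.23387, 0.15888×(-1.83962)=-0.29228.
Sum = -2.17309, so H' = 2.173.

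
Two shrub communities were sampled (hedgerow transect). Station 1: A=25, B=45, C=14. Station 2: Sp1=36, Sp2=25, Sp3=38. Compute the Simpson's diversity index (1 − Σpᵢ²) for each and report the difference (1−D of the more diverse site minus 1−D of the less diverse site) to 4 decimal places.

0.0600

Station 1: N=84, proportions 0.297619, 0.5357143, 0.1666667, giving 1−D = 0.5966553 (working shown to 7 dp, full precision carried).
Station 2: N=99, proportions 0.3636364, 0.2525253, 0.3838384, giving 1−D = 0.6566677.
Difference = |0.5966553 − 0.6566677| = 0.0600124, i.e. 0.0600 to 4 decimal places.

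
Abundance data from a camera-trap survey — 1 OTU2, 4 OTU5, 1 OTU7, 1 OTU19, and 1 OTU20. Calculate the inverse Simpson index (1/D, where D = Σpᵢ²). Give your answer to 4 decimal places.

3.2000

Total N = 1+4+1+1+1 = 8, so the proportions are 0.125, 0.5, 0.125, 0.125, 0.125 (working shown to 8 dp, full precision carried).
D = 0.125² + 0.5² + 0.125² + 0.125² + 0.125² = 0.01562500 + 0.25000000 + 0.01562500 + 0.01562500 + 0.01562500 = 0.31250000.
So 1/D = 3.200000, i.e. 3.2000 to 4 decimal places.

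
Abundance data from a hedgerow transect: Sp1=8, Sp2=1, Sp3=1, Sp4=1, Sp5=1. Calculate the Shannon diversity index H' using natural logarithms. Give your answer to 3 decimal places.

Total N = 8+1+1+1+1 = 12, so the proportions are 0.66667, 0.08333, 0.08333, 0.08333, 0.08333 (working shown to 5 dp, full precision carried).
Each pᵢ ln pᵢ term: 0.66667×(-0.40547)=-0.27031, 0.08333×(-2.48491)=-0.20708, 0.08333×(-2.48491)=-0.20708, 0.08333×(-2.48491)=-0.20708, 0.08333×(-2.48491)=-0.20708.
Sum = -1.09861, so H' = 1.099.

1.099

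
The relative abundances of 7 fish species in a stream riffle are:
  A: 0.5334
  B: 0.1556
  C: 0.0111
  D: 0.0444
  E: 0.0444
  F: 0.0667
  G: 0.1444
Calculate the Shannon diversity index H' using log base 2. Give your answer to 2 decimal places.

Each pᵢ log₂ pᵢ term (working shown to 4 dp, full precision carried): 0.5334×(-0.9067)=-0.4836, 0.1556×(-2.6841)=-0.4176, 0.0111×(-6.4933)=-0.0721, 0.0444×(-4.4933)=-0.1995, 0.0444×(-4.4933)=-0.1995, 0.0667×(-3.9062)=-0.2605, 0.1444×(-2.7919)=-0.4031.
Sum = -2.0360, so H' = 2.04.

2.04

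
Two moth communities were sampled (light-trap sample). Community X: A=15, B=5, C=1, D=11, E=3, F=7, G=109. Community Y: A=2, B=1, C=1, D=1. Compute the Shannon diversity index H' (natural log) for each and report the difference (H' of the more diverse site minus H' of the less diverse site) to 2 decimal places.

Community X: N=151, proportions 0.0993, 0.0331, 0.0066, 0.0728, 0.0199, 0.0464, 0.7219, giving H' = 1.0218 (working shown to 4 dp, full precision carried).
Community Y: N=5, proportions 0.4, 0.2, 0.2, 0.2, giving H' = 1.3322.
Difference = |1.0218 − 1.3322| = 0.3104, i.e. 0.31 to 2 decimal places.

0.31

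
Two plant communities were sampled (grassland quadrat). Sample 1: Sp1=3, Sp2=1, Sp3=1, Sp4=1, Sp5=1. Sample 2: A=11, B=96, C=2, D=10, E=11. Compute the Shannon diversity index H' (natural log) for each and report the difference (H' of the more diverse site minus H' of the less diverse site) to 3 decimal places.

Sample 1: N=7, proportions 0.42857, 0.14286, 0.14286, 0.14286, 0.14286, giving H' = 1.47508 (working shown to 5 dp, full precision carried).
Sample 2: N=130, proportions 0.08462, 0.73846, 0.01538, 0.07692, 0.08462, giving H' = 0.90336.
Difference = |1.47508 − 0.90336| = 0.57172, i.e. 0.572 to 3 decimal places.

0.572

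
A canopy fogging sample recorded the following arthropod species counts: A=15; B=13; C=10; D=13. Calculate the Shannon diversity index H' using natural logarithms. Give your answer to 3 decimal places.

1.376

Total N = 15+13+10+13 = 51, so the proportions are 0.29412, 0.2549, 0.19608, 0.2549 (working shown to 5 dp, full precision carried).
Each pᵢ ln pᵢ term: 0.29412×(-1.22378)=-0.35993, 0.2549×(-1.36688)=-0.34842, 0.19608×(-1.62924)=-0.31946, 0.2549×(-1.36688)=-0.34842.
Sum = -1.37623, so H' = 1.376.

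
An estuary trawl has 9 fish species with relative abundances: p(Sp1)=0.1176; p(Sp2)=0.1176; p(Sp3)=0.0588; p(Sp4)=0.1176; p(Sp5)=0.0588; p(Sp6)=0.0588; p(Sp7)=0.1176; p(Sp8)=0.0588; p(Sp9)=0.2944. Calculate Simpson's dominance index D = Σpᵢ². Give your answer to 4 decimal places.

0.1558

D = 0.1176² + 0.1176² + 0.0588² + 0.1176² + 0.0588² + 0.0588² + 0.1176² + 0.0588² + 0.2944² = 0.013830 + 0.013830 + 0.003457 + 0.013830 + 0.003457 + 0.003457 + 0.013830 + 0.003457 + 0.086671 = 0.155820 (working shown to 6 dp, full precision carried).
To 4 decimal places, D = 0.1558.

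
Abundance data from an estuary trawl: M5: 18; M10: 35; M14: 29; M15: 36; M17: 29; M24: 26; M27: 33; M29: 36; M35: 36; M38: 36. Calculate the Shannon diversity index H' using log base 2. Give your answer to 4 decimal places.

Total N = 18+35+29+36+29+26+33+36+36+36 = 314, so the proportions are 0.057325, 0.111465, 0.092357, 0.11465, 0.092357, 0.082803, 0.105096, 0.11465, 0.11465, 0.11465 (working shown to 6 dp, full precision carried).
Each pᵢ log₂ pᵢ term: 0.057325×(-4.124696)=-0.236448, 0.111465×(-3.165338)=-0.352824, 0.092357×(-3.436640)=-0.317397, 0.11465×(-3.124696)=-0.358245, 0.092357×(-3.436640)=-0.317397, 0.082803×(-3.594181)=-0.297607, 0.105096×(-3.250227)=-0.341584, 0.11465×(-3.124696)=-0.358245, 0.11465×(-3.124696)=-0.358245, 0.11465×(-3.124696)=-0.358245.
Sum = -3.296238, so H' = 3.2962.

3.2962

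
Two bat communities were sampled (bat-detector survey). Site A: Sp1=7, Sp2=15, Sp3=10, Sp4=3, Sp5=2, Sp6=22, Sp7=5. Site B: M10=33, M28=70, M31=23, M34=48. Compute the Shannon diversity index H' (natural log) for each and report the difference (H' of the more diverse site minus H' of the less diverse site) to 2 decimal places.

0.39

Site A: N=64, proportions 0.1094, 0.2344, 0.1562, 0.0469, 0.0312, 0.3438, 0.0781, giving H' = 1.6901 (working shown to 4 dp, full precision carried).
Site B: N=174, proportions 0.1897, 0.4023, 0.1322, 0.2759, giving H' = 1.3044.
Difference = |1.6901 − 1.3044| = 0.3857, i.e. 0.39 to 2 decimal places.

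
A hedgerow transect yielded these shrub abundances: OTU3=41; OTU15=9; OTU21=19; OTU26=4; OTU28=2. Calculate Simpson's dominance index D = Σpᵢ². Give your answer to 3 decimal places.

0.381

Total N = 41+9+19+4+2 = 75, so the proportions are 0.54667, 0.12, 0.25333, 0.05333, 0.02667 (working shown to 5 dp, full precision carried).
D = 0.54667² + 0.12² + 0.25333² + 0.05333² + 0.02667² = 0.29884 + 0.01440 + 0.06418 + 0.00284 + 0.00071 = 0.38098.
To 3 decimal places, D = 0.381.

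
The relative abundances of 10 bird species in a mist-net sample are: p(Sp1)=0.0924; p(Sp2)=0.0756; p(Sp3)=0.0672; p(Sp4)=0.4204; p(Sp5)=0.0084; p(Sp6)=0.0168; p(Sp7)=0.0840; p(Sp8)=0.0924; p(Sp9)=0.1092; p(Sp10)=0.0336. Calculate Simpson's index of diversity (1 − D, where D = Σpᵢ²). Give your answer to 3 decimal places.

0.775

D = 0.0924² + 0.0756² + 0.0672² + 0.4204² + 0.0084² + 0.0168² + 0.084² + 0.0924² + 0.1092² + 0.0336² = 0.00854 + 0.00572 + 0.00452 + 0.17674 + 0.00007 + 0.00028 + 0.00706 + 0.00854 + 0.01192 + 0.00113 = 0.22451 (working shown to 5 dp, full precision carried).
So 1 − D = 0.77549, i.e. 0.775 to 3 decimal places.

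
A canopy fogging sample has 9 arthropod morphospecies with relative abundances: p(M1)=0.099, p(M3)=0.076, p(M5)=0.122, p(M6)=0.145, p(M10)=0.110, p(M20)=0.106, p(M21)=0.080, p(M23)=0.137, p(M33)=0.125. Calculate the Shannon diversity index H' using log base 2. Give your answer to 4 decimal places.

Each pᵢ log₂ pᵢ term (working shown to 6 dp, full precision carried): 0.099×(-3.336428)=-0.330306, 0.076×(-3.717857)=-0.282557, 0.122×(-3.035047)=-0.370276, 0.145×(-2.785875)=-0.403952, 0.11×(-3.184425)=-0.350287, 0.106×(-3.237864)=-0.343214, 0.08×(-3.643856)=-0.291508, 0.137×(-2.867752)=-0.392882, 0.125×(-3.000000)=-0.375000.
Sum = -3.139982, so H' = 3.1400.

3.1400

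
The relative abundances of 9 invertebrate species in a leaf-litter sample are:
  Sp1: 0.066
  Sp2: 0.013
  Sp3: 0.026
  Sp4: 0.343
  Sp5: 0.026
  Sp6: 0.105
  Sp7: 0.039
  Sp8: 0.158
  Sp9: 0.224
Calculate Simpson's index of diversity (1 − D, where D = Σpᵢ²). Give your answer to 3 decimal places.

0.789

D = 0.066² + 0.013² + 0.026² + 0.343² + 0.026² + 0.105² + 0.039² + 0.158² + 0.224² = 0.00436 + 0.00017 + 0.00068 + 0.11765 + 0.00068 + 0.01102 + 0.00152 + 0.02496 + 0.05018 = 0.21121 (working shown to 5 dp, full precision carried).
So 1 − D = 0.78879, i.e. 0.789 to 3 decimal places.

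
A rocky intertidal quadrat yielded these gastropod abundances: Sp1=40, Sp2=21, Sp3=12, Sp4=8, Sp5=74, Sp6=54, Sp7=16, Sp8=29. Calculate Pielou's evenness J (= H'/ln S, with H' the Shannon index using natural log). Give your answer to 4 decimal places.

Total N = 40+21+12+8+74+54+16+29 = 254, so the proportions are 0.15748, 0.082677, 0.047244, 0.031496, 0.291339, 0.212598, 0.062992, 0.114173 (working shown to 6 dp, full precision carried).
H' = −Σ pᵢ ln pᵢ = −((-0.291095) + (-0.206099) + (-0.144209) + (-0.108910) + (-0.359299) + (-0.329177) + (-0.174157) + (-0.247760)) = 1.860706.
With S = 8 species, ln S = 2.079442, so J = 1.860706/2.079442 = 0.894811, i.e. 0.8948 to 4 decimal places.

0.8948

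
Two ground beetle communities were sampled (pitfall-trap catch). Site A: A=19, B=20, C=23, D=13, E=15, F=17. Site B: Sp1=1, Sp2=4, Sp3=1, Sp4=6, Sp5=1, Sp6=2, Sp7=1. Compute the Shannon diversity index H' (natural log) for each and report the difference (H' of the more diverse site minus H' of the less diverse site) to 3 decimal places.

Site A: N=107, proportions 0.17757, 0.18692, 0.21495, 0.1215, 0.14019, 0.15888, giving H' = 1.77465 (working shown to 5 dp, full precision carried).
Site B: N=16, proportions 0.0625, 0.25, 0.0625, 0.375, 0.0625, 0.125, 0.0625, giving H' = 1.66746.
Difference = |1.77465 − 1.66746| = 0.10719, i.e. 0.107 to 3 decimal places.

0.107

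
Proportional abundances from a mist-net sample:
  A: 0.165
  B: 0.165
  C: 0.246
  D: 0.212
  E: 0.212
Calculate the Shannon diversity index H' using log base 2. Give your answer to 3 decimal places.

Each pᵢ log₂ pᵢ term (working shown to 5 dp, full precision carried): 0.165×(-2.59946)=-0.42891, 0.165×(-2.59946)=-0.42891, 0.246×(-2.02327)=-0.49772, 0.212×(-2.23786)=-0.47443, 0.212×(-2.23786)=-0.47443.
Sum = -2.30440, so H' = 2.304.

2.304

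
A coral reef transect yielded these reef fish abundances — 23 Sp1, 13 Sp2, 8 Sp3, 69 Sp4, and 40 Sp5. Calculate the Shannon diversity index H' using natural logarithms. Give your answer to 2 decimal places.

Total N = 23+13+8+69+40 = 153, so the proportions are 0.1503, 0.085, 0.0523, 0.451, 0.2614 (working shown to 4 dp, full precision carried).
Each pᵢ ln pᵢ term: 0.1503×(-1.8949)=-0.2849, 0.085×(-2.4655)=-0.2095, 0.0523×(-2.9510)=-0.1543, 0.451×(-0.7963)=-0.3591, 0.2614×(-1.3416)=-0.3507.
Sum = -1.3585, so H' = 1.36.

1.36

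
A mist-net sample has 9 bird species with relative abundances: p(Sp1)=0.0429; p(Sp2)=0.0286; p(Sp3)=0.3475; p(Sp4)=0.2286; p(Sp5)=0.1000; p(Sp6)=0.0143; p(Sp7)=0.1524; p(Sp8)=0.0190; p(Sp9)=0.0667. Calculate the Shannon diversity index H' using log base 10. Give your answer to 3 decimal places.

0.771

Each pᵢ log₁₀ pᵢ term (working shown to 5 dp, full precision carried): 0.0429×(-1.36754)=-0.05867, 0.0286×(-1.54363)=-0.04415, 0.3475×(-0.45905)=-0.15952, 0.2286×(-0.64092)=-0.14652, 0.1×(-1.00000)=-0.10000, 0.0143×(-1.84466)=-0.02638, 0.1524×(-0.81702)=-0.12451, 0.019×(-1.72125)=-0.03270, 0.0667×(-1.17587)=-0.07843.
Sum = -0.77088, so H' = 0.771.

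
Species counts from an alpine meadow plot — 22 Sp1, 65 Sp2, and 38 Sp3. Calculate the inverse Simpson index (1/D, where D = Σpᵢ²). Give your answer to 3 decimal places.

2.539

Total N = 22+65+38 = 125, so the proportions are 0.176, 0.52, 0.304 (working shown to 6 dp, full precision carried).
D = 0.176² + 0.52² + 0.304² = 0.030976 + 0.270400 + 0.092416 = 0.393792.
So 1/D = 2.53941, i.e. 2.539 to 3 decimal places.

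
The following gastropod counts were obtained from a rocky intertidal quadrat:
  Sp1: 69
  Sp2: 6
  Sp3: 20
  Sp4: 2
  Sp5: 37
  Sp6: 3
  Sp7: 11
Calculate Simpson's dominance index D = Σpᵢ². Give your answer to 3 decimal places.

0.306

Total N = 69+6+20+2+37+3+11 = 148, so the proportions are 0.46622, 0.04054, 0.13514, 0.01351, 0.25, 0.02027, 0.07432 (working shown to 5 dp, full precision carried).
D = 0.46622² + 0.04054² + 0.13514² + 0.01351² + 0.25² + 0.02027² + 0.07432² = 0.21736 + 0.00164 + 0.01826 + 0.00018 + 0.06250 + 0.00041 + 0.00552 = 0.30588.
To 3 decimal places, D = 0.306.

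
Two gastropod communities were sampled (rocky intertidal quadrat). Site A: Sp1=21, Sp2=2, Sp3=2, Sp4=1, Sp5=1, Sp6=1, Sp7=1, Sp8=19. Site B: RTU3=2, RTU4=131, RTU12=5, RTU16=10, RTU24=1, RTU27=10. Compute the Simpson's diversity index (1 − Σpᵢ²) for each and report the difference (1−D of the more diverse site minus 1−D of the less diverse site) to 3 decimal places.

Site A: N=48, proportions 0.4375, 0.04167, 0.04167, 0.02083, 0.02083, 0.02083, 0.02083, 0.39583, giving 1−D = 0.64670 (working shown to 5 dp, full precision carried).
Site B: N=159, proportions 0.01258, 0.8239, 0.03145, 0.06289, 0.00629, 0.06289, giving 1−D = 0.31209.
Difference = |0.64670 − 0.31209| = 0.33461, i.e. 0.335 to 3 decimal places.

0.335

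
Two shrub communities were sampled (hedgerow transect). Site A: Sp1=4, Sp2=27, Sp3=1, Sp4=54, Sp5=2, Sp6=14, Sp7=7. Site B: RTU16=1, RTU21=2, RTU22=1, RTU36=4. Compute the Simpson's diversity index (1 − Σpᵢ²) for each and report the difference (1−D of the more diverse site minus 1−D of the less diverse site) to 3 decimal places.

0.015

Site A: N=109, proportions 0.0367, 0.24771, 0.00917, 0.49541, 0.01835, 0.12844, 0.06422, giving 1−D = 0.67082 (working shown to 5 dp, full precision carried).
Site B: N=8, proportions 0.125, 0.25, 0.125, 0.5, giving 1−D = 0.65625.
Difference = |0.67082 − 0.65625| = 0.01457, i.e. 0.015 to 3 decimal places.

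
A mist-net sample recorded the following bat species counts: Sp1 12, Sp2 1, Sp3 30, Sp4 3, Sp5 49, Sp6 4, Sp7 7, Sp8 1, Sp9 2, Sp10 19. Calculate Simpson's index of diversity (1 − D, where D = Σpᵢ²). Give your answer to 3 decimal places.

0.763

Total N = 12+1+30+3+49+4+7+1+2+19 = 128, so the proportions are 0.09375, 0.00781, 0.23438, 0.02344, 0.38281, 0.03125, 0.05469, 0.00781, 0.01562, 0.14844 (working shown to 5 dp, full precision carried).
D = 0.09375² + 0.00781² + 0.23438² + 0.02344² + 0.38281² + 0.03125² + 0.05469² + 0.00781² + 0.01562² + 0.14844² = 0.00879 + 0.00006 + 0.05493 + 0.00055 + 0.14655 + 0.00098 + 0.00299 + 0.00006 + 0.00024 + 0.02203 = 0.23718.
So 1 − D = 0.76282, i.e. 0.763 to 3 decimal places.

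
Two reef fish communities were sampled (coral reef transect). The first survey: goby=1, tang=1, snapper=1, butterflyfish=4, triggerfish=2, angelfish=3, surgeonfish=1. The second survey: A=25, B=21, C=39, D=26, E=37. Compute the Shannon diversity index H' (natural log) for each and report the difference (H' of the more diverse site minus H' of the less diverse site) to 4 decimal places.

0.1972

The first survey: N=13, proportions 0.076923, 0.076923, 0.076923, 0.307692, 0.153846, 0.230769, 0.076923, giving H' = 1.778233 (working shown to 6 dp, full precision carried).
The second survey: N=148, proportions 0.168919, 0.141892, 0.263514, 0.175676, 0.25, giving H' = 1.580994.
Difference = |1.778233 − 1.580994| = 0.197239, i.e. 0.1972 to 4 decimal places.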